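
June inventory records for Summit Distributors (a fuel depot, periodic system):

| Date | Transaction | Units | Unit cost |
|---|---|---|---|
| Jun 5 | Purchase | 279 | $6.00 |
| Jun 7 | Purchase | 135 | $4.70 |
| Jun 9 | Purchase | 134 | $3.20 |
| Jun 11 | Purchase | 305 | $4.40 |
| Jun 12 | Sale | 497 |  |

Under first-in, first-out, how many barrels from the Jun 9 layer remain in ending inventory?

Jun 12, 497 sold [FIFO — oldest first]: 279 @ $6.00 + 135 @ $4.70 + 83 @ $3.20 = $2,574.10
Ending inventory: 51 @ $3.20 + 305 @ $4.40 = $1,505.20

51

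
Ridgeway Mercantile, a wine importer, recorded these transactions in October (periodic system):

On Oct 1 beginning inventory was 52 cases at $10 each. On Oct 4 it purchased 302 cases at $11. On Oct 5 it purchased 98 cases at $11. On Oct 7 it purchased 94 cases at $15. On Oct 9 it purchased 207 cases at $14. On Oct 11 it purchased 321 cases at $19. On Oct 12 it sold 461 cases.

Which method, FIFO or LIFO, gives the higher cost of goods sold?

LIFO

FIFO COGS: 52 @ $10 + 302 @ $11 + 98 @ $11 + 9 @ $15 = $5,055
LIFO COGS: 321 @ $19 + 140 @ $14 = $8,059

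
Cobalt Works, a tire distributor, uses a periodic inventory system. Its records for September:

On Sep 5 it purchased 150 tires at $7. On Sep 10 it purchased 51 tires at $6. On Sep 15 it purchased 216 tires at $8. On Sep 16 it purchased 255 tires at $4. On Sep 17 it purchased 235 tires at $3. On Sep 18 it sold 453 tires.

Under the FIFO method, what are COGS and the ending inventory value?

COGS = $3,228; ending inventory = $1,581

Sep 18, 453 sold [FIFO — oldest first]: 150 @ $7 + 51 @ $6 + 216 @ $8 + 36 @ $4 = $3,228
Ending inventory: 219 @ $4 + 235 @ $3 = $1,581
Check: goods available $4,809 = COGS $3,228 + ending $1,581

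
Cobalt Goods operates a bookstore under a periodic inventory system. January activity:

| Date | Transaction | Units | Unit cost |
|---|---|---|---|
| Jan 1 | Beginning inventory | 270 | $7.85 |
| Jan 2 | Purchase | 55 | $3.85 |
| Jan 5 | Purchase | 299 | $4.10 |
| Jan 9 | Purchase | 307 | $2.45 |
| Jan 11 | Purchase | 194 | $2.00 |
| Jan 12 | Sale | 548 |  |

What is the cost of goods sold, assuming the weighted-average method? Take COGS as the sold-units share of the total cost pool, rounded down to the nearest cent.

COGS = $2,288.10

Jan 12, sell 548: 548/1125 × $4,697.30 → $2,288.10
Ending inventory (cost pool remaining) = $2,409.20
Check: goods available $4,697.30 = COGS $2,288.10 + ending $2,409.20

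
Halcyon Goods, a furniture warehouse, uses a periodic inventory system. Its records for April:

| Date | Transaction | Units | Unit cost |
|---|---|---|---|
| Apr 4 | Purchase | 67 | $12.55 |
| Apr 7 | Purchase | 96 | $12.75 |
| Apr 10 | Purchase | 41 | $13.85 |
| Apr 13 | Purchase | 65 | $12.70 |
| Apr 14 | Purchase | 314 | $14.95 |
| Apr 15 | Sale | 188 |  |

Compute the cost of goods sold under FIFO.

Apr 15, 188 sold [FIFO — oldest first]: 67 @ $12.55 + 96 @ $12.75 + 25 @ $13.85 = $2,411.10
Ending inventory: 16 @ $13.85 + 65 @ $12.70 + 314 @ $14.95 = $5,741.40
Check: goods available $8,152.50 = COGS $2,411.10 + ending $5,741.40

COGS = $2,411.10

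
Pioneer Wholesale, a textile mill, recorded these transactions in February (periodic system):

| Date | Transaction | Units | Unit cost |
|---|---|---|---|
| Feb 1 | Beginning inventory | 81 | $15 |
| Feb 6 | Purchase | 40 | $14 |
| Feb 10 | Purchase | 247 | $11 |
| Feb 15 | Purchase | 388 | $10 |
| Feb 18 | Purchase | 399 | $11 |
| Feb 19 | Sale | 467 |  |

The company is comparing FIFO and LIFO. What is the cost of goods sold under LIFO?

FIFO COGS: 81 @ $15 + 40 @ $14 + 247 @ $11 + 99 @ $10 = $5,482
LIFO COGS: 399 @ $11 + 68 @ $10 = $5,069

COGS = $5,069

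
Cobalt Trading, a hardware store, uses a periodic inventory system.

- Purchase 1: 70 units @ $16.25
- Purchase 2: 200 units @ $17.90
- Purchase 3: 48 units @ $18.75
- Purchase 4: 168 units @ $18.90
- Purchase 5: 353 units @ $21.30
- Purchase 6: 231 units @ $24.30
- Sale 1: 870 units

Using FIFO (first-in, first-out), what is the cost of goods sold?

Sale 1 (870) [FIFO — oldest first]: 70 @ $16.25 + 200 @ $17.90 + 48 @ $18.75 + 168 @ $18.90 + 353 @ $21.30 + 31 @ $24.30 = $17,064.90
Ending inventory: 200 @ $24.30 = $4,860.00

COGS = $17,064.90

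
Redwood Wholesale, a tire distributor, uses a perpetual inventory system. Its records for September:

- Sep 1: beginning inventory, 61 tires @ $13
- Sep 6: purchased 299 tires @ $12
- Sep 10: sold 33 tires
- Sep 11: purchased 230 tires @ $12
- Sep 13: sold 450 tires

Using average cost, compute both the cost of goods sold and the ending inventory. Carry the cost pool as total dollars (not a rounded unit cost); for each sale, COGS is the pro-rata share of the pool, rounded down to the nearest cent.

After Sep 1: 61 on hand, pool $793.00 (≈ $13.0000 each)
After Sep 6: 360 on hand, pool $4,381.00 (≈ $12.1694 each)
Sep 10, sell 33: 33/360 × $4,381.00 → $401.59
After Sep 11: 557 on hand, pool $6,739.41 (≈ $12.0995 each)
Sep 13, sell 450: 450/557 × $6,739.41 → $5,444.76
Total COGS = $401.59 + $5,444.76 = $5,846.35
Ending inventory (cost pool remaining) = $1,294.65

COGS = $5,846.35; ending inventory = $1,294.65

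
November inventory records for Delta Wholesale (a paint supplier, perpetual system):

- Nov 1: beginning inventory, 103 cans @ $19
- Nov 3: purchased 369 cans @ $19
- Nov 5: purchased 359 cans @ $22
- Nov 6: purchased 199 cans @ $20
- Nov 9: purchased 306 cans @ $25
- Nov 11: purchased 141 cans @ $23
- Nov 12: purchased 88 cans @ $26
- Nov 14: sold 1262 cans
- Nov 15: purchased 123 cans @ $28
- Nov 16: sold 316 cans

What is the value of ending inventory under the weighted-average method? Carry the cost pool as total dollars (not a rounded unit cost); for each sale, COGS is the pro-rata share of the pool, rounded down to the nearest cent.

Ending inventory = $2,590.42

After Nov 1: 103 on hand, pool $1,957.00 (≈ $19.0000 each)
After Nov 3: 472 on hand, pool $8,968.00 (≈ $19.0000 each)
After Nov 5: 831 on hand, pool $16,866.00 (≈ $20.2960 each)
After Nov 6: 1030 on hand, pool $20,846.00 (≈ $20.2388 each)
After Nov 9: 1336 on hand, pool $28,496.00 (≈ $21.3293 each)
After Nov 11: 1477 on hand, pool $31,739.00 (≈ $21.4888 each)
After Nov 12: 1565 on hand, pool $34,027.00 (≈ $21.7425 each)
Nov 14, sell 1262: 1262/1565 × $34,027.00 → $27,439.02
After Nov 15: 426 on hand, pool $10,031.98 (≈ $23.5492 each)
Nov 16, sell 316: 316/426 × $10,031.98 → $7,441.56
Total COGS = $27,439.02 + $7,441.56 = $34,880.58
Ending inventory (cost pool remaining) = $2,590.42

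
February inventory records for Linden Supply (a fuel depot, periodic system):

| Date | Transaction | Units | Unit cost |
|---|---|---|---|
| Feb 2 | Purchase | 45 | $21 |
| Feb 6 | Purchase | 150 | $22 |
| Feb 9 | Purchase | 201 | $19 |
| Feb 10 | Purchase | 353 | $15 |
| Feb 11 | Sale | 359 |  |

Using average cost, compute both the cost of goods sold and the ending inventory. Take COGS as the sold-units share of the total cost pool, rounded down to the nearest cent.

Feb 11, sell 359: 359/749 × $13,359.00 → $6,403.04
Ending inventory (cost pool remaining) = $6,955.96

COGS = $6,403.04; ending inventory = $6,955.96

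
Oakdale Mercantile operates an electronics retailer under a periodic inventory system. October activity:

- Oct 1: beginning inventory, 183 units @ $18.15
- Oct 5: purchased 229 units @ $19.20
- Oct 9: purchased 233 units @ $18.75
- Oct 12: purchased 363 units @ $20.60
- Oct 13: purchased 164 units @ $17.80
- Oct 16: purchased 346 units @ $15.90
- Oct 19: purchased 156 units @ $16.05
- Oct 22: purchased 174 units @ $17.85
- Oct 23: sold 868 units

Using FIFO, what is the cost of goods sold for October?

COGS = $16,680.80

Oct 23, 868 sold [FIFO — oldest first]: 183 @ $18.15 + 229 @ $19.20 + 233 @ $18.75 + 223 @ $20.60 = $16,680.80
Ending inventory: 140 @ $20.60 + 164 @ $17.80 + 346 @ $15.90 + 156 @ $16.05 + 174 @ $17.85 = $16,914.30
Check: goods available $33,595.10 = COGS $16,680.80 + ending $16,914.30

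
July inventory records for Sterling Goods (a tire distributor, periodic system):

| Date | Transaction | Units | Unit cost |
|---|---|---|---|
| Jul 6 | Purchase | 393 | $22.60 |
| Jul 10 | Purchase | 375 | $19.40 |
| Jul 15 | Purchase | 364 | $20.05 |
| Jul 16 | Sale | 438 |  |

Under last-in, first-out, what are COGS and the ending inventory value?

COGS = $8,733.80; ending inventory = $14,721.20

Jul 16, 438 sold [LIFO — newest first]: 364 @ $20.05 + 74 @ $19.40 = $8,733.80
Ending inventory: 393 @ $22.60 + 301 @ $19.40 = $14,721.20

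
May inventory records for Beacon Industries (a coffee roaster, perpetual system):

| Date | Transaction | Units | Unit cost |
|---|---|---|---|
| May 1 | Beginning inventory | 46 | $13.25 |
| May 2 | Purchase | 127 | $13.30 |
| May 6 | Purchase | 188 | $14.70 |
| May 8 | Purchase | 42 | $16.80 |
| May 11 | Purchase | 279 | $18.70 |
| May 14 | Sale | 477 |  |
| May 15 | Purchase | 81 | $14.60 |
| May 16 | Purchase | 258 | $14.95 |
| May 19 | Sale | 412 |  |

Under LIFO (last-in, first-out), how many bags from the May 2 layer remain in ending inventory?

May 14, 477 sold [LIFO — newest first]: 279 @ $18.70 + 42 @ $16.80 + 156 @ $14.70 = $8,216.10
May 19, 412 sold [LIFO — newest first]: 258 @ $14.95 + 81 @ $14.60 + 32 @ $14.70 + 41 @ $13.30 = $6,055.40
Total COGS = $8,216.10 + $6,055.40 = $14,271.50
Ending inventory: 46 @ $13.25 + 86 @ $13.30 = $1,753.30

86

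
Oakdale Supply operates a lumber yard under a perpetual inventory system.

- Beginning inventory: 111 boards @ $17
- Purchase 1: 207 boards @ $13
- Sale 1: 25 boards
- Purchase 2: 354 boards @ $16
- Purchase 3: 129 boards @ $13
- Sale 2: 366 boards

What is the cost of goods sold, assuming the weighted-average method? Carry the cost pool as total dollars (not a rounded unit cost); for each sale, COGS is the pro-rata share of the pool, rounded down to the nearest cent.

After Beginning: 111 on hand, pool $1,887.00 (≈ $17.0000 each)
After Purchase 1: 318 on hand, pool $4,578.00 (≈ $14.3962 each)
Sale 1, sell 25: 25/318 × $4,578.00 → $359.90
After Purchase 2: 647 on hand, pool $9,882.10 (≈ $15.2737 each)
After Purchase 3: 776 on hand, pool $11,559.10 (≈ $14.8957 each)
Sale 2, sell 366: 366/776 × $11,559.10 → $5,451.84
Total COGS = $359.90 + $5,451.84 = $5,811.74
Ending inventory (cost pool remaining) = $6,107.26

COGS = $5,811.74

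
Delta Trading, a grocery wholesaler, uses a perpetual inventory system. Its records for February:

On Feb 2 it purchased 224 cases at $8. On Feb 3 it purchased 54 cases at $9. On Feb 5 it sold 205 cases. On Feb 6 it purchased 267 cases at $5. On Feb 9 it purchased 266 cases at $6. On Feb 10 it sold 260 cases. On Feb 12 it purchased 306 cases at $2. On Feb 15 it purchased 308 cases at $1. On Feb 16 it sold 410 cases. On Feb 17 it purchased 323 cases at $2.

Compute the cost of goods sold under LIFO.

COGS = $3,766

Feb 5, 205 sold [LIFO — newest first]: 54 @ $9 + 151 @ $8 = $1,694
Feb 10, 260 sold [LIFO — newest first]: 260 @ $6 = $1,560
Feb 16, 410 sold [LIFO — newest first]: 308 @ $1 + 102 @ $2 = $512
Total COGS = $1,694 + $1,560 + $512 = $3,766
Ending inventory: 73 @ $8 + 267 @ $5 + 6 @ $6 + 204 @ $2 + 323 @ $2 = $3,009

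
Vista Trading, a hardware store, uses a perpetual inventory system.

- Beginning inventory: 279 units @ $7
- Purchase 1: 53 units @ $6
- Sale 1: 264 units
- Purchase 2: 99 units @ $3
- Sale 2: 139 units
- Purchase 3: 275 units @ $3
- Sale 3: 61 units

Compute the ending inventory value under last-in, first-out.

Ending inventory = $838

Sale 1 (264) [LIFO — newest first]: 53 @ $6 + 211 @ $7 = $1,795
Sale 2 (139) [LIFO — newest first]: 99 @ $3 + 40 @ $7 = $577
Sale 3 (61) [LIFO — newest first]: 61 @ $3 = $183
Total COGS = $1,795 + $577 + $183 = $2,555
Ending inventory: 28 @ $7 + 214 @ $3 = $838
Check: goods available $3,393 = COGS $2,555 + ending $838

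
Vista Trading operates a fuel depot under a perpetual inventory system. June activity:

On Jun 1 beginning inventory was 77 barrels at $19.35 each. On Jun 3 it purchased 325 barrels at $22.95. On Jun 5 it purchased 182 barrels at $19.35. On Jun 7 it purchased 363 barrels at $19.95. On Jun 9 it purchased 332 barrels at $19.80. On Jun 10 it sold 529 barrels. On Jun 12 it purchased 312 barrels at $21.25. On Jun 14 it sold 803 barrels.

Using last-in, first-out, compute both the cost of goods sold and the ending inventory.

COGS = $27,249.00; ending inventory = $5,666.85

Jun 10, 529 sold [LIFO — newest first]: 332 @ $19.80 + 197 @ $19.95 = $10,503.75
Jun 14, 803 sold [LIFO — newest first]: 312 @ $21.25 + 166 @ $19.95 + 182 @ $19.35 + 143 @ $22.95 = $16,745.25
Total COGS = $10,503.75 + $16,745.25 = $27,249.00
Ending inventory: 77 @ $19.35 + 182 @ $22.95 = $5,666.85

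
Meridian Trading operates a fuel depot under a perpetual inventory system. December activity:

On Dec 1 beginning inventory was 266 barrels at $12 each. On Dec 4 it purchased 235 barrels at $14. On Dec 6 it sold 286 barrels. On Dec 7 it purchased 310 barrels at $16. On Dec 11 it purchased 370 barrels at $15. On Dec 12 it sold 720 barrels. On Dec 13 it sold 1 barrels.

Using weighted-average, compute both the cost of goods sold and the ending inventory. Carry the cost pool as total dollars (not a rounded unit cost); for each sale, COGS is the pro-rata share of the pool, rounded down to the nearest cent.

COGS = $14,407.91; ending inventory = $2,584.09

After Dec 1: 266 on hand, pool $3,192.00 (≈ $12.0000 each)
After Dec 4: 501 on hand, pool $6,482.00 (≈ $12.9381 each)
Dec 6, sell 286: 286/501 × $6,482.00 → $3,700.30
After Dec 7: 525 on hand, pool $7,741.70 (≈ $14.7461 each)
After Dec 11: 895 on hand, pool $13,291.70 (≈ $14.8511 each)
Dec 12, sell 720: 720/895 × $13,291.70 → $10,692.76
Dec 13, sell 1: 1/175 × $2,598.94 → $14.85
Total COGS = $3,700.30 + $10,692.76 + $14.85 = $14,407.91
Ending inventory (cost pool remaining) = $2,584.09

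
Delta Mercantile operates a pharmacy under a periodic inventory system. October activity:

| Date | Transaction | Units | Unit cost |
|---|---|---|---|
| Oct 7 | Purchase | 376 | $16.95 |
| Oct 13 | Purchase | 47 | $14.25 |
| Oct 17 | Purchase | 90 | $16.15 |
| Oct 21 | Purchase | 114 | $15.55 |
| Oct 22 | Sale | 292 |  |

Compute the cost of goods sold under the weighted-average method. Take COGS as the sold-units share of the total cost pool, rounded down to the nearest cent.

Oct 22, sell 292: 292/627 × $10,269.15 → $4,782.44
Ending inventory (cost pool remaining) = $5,486.71
Check: goods available $10,269.15 = COGS $4,782.44 + ending $5,486.71

COGS = $4,782.44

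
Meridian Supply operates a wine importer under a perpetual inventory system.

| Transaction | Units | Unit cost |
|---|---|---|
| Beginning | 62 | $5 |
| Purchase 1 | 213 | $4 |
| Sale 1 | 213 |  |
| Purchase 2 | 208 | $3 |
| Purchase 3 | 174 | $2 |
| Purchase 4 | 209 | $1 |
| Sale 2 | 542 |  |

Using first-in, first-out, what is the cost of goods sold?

COGS = $2,232

Sale 1 (213) [FIFO — oldest first]: 62 @ $5 + 151 @ $4 = $914
Sale 2 (542) [FIFO — oldest first]: 62 @ $4 + 208 @ $3 + 174 @ $2 + 98 @ $1 = $1,318
Total COGS = $914 + $1,318 = $2,232
Ending inventory: 111 @ $1 = $111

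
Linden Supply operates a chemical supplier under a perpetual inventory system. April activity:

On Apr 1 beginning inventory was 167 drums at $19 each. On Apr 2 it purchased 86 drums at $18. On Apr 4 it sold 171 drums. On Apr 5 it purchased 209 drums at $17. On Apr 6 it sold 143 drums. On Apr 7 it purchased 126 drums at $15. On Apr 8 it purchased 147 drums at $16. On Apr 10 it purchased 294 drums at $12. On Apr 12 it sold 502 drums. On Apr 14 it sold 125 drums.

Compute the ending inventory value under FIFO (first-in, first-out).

Apr 4, 171 sold [FIFO — oldest first]: 167 @ $19 + 4 @ $18 = $3,245
Apr 6, 143 sold [FIFO — oldest first]: 82 @ $18 + 61 @ $17 = $2,513
Apr 12, 502 sold [FIFO — oldest first]: 148 @ $17 + 126 @ $15 + 147 @ $16 + 81 @ $12 = $7,730
Apr 14, 125 sold [FIFO — oldest first]: 125 @ $12 = $1,500
Total COGS = $3,245 + $2,513 + $7,730 + $1,500 = $14,988
Ending inventory: 88 @ $12 = $1,056
Check: goods available $16,044 = COGS $14,988 + ending $1,056

Ending inventory = $1,056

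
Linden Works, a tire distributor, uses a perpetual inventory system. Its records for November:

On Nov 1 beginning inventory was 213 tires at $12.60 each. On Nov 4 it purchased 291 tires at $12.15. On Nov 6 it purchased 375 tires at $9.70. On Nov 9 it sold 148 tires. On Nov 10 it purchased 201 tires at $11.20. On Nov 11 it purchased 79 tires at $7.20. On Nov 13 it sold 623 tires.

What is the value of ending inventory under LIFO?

Nov 9, 148 sold [LIFO — newest first]: 148 @ $9.70 = $1,435.60
Nov 13, 623 sold [LIFO — newest first]: 79 @ $7.20 + 201 @ $11.20 + 227 @ $9.70 + 116 @ $12.15 = $6,431.30
Total COGS = $1,435.60 + $6,431.30 = $7,866.90
Ending inventory: 213 @ $12.60 + 175 @ $12.15 = $4,810.05

Ending inventory = $4,810.05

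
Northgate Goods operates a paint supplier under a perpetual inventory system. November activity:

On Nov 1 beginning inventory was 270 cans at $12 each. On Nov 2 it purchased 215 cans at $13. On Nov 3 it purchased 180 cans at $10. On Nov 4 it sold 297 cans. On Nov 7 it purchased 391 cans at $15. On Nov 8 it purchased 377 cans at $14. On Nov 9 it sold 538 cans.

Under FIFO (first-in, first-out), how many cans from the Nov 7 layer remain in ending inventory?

Nov 4, 297 sold [FIFO — oldest first]: 270 @ $12 + 27 @ $13 = $3,591
Nov 9, 538 sold [FIFO — oldest first]: 188 @ $13 + 180 @ $10 + 170 @ $15 = $6,794
Total COGS = $3,591 + $6,794 = $10,385
Ending inventory: 221 @ $15 + 377 @ $14 = $8,593
Check: goods available $18,978 = COGS $10,385 + ending $8,593

221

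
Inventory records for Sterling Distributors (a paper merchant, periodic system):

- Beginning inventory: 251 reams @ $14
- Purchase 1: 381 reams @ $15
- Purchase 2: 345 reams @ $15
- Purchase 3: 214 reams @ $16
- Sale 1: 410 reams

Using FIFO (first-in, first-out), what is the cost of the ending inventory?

Sale 1 (410) [FIFO — oldest first]: 251 @ $14 + 159 @ $15 = $5,899
Ending inventory: 222 @ $15 + 345 @ $15 + 214 @ $16 = $11,929
Check: goods available $17,828 = COGS $5,899 + ending $11,929

Ending inventory = $11,929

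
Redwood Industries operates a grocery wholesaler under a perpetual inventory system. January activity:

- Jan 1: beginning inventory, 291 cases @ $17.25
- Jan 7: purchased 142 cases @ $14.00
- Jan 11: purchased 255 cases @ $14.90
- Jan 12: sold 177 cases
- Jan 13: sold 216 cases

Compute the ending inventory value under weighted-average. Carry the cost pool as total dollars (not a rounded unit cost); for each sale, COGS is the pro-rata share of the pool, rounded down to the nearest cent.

After Jan 1: 291 on hand, pool $5,019.75 (≈ $17.2500 each)
After Jan 7: 433 on hand, pool $7,007.75 (≈ $16.1842 each)
After Jan 11: 688 on hand, pool $10,807.25 (≈ $15.7082 each)
Jan 12, sell 177: 177/688 × $10,807.25 → $2,780.35
Jan 13, sell 216: 216/511 × $8,026.90 → $3,392.97
Total COGS = $2,780.35 + $3,392.97 = $6,173.32
Ending inventory (cost pool remaining) = $4,633.93
Check: goods available $10,807.25 = COGS $6,173.32 + ending $4,633.93

Ending inventory = $4,633.93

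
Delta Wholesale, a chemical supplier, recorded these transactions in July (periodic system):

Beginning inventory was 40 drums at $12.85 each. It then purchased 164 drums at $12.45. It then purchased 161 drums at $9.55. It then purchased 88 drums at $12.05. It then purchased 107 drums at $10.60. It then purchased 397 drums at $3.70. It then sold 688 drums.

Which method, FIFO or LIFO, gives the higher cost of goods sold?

FIFO COGS: 40 @ $12.85 + 164 @ $12.45 + 161 @ $9.55 + 88 @ $12.05 + 107 @ $10.60 + 128 @ $3.70 = $6,761.55
LIFO COGS: 397 @ $3.70 + 107 @ $10.60 + 88 @ $12.05 + 96 @ $9.55 = $4,580.30

FIFO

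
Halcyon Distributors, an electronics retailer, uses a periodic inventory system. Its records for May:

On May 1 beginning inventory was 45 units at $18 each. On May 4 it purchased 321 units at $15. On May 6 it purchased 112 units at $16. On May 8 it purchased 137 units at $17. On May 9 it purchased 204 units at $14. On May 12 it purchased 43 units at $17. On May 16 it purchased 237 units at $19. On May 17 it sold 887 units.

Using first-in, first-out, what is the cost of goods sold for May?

COGS = $13,808

May 17, 887 sold [FIFO — oldest first]: 45 @ $18 + 321 @ $15 + 112 @ $16 + 137 @ $17 + 204 @ $14 + 43 @ $17 + 25 @ $19 = $13,808
Ending inventory: 212 @ $19 = $4,028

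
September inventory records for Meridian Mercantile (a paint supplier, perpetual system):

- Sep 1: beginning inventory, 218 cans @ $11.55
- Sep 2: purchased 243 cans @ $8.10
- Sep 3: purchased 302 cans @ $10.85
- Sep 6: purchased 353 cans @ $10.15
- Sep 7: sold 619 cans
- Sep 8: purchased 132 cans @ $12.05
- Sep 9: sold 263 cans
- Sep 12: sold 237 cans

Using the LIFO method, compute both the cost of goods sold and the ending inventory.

COGS = $11,446.50; ending inventory = $1,489.95

Sep 7, 619 sold [LIFO — newest first]: 353 @ $10.15 + 266 @ $10.85 = $6,469.05
Sep 9, 263 sold [LIFO — newest first]: 132 @ $12.05 + 36 @ $10.85 + 95 @ $8.10 = $2,750.70
Sep 12, 237 sold [LIFO — newest first]: 148 @ $8.10 + 89 @ $11.55 = $2,226.75
Total COGS = $6,469.05 + $2,750.70 + $2,226.75 = $11,446.50
Ending inventory: 129 @ $11.55 = $1,489.95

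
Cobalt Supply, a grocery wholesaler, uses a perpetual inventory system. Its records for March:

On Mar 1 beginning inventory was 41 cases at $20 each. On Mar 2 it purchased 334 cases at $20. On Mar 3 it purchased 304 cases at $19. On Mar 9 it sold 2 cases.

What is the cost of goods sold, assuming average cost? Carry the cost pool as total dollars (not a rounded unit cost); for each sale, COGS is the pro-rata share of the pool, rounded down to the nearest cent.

COGS = $39.10

After Mar 1: 41 on hand, pool $820.00 (≈ $20.0000 each)
After Mar 2: 375 on hand, pool $7,500.00 (≈ $20.0000 each)
After Mar 3: 679 on hand, pool $13,276.00 (≈ $19.5523 each)
Mar 9, sell 2: 2/679 × $13,276.00 → $39.10
Ending inventory (cost pool remaining) = $13,236.90
Check: goods available $13,276.00 = COGS $39.10 + ending $13,236.90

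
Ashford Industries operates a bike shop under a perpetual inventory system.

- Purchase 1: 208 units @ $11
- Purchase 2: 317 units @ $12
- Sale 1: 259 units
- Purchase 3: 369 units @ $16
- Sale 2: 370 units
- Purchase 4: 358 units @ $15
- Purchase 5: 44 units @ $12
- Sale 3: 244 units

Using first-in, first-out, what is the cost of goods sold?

COGS = $11,660

Sale 1 (259) [FIFO — oldest first]: 208 @ $11 + 51 @ $12 = $2,900
Sale 2 (370) [FIFO — oldest first]: 266 @ $12 + 104 @ $16 = $4,856
Sale 3 (244) [FIFO — oldest first]: 244 @ $16 = $3,904
Total COGS = $2,900 + $4,856 + $3,904 = $11,660
Ending inventory: 21 @ $16 + 358 @ $15 + 44 @ $12 = $6,234
Check: goods available $17,894 = COGS $11,660 + ending $6,234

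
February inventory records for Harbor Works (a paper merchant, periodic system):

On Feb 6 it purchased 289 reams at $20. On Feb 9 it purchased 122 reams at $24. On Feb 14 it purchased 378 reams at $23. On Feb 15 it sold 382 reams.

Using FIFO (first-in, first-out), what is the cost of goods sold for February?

Feb 15, 382 sold [FIFO — oldest first]: 289 @ $20 + 93 @ $24 = $8,012
Ending inventory: 29 @ $24 + 378 @ $23 = $9,390

COGS = $8,012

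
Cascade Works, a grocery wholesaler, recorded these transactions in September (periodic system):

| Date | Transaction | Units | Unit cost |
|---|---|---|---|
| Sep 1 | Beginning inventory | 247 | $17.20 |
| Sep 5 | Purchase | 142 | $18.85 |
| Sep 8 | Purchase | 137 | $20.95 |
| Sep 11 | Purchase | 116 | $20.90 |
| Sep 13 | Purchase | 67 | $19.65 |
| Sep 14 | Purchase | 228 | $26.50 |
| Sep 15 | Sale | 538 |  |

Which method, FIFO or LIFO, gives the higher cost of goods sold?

FIFO COGS: 247 @ $17.20 + 142 @ $18.85 + 137 @ $20.95 + 12 @ $20.90 = $10,046.05
LIFO COGS: 228 @ $26.50 + 67 @ $19.65 + 116 @ $20.90 + 127 @ $20.95 = $12,443.60

LIFO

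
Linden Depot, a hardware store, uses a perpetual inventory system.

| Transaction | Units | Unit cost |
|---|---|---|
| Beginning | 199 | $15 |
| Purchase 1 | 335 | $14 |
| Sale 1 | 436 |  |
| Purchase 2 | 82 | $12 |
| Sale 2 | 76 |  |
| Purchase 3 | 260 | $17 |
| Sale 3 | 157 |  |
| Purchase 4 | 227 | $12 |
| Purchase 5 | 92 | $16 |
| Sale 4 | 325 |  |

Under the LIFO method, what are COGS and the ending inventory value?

COGS = $14,084; ending inventory = $3,191

Sale 1 (436) [LIFO — newest first]: 335 @ $14 + 101 @ $15 = $6,205
Sale 2 (76) [LIFO — newest first]: 76 @ $12 = $912
Sale 3 (157) [LIFO — newest first]: 157 @ $17 = $2,669
Sale 4 (325) [LIFO — newest first]: 92 @ $16 + 227 @ $12 + 6 @ $17 = $4,298
Total COGS = $6,205 + $912 + $2,669 + $4,298 = $14,084
Ending inventory: 98 @ $15 + 6 @ $12 + 97 @ $17 = $3,191
Check: goods available $17,275 = COGS $14,084 + ending $3,191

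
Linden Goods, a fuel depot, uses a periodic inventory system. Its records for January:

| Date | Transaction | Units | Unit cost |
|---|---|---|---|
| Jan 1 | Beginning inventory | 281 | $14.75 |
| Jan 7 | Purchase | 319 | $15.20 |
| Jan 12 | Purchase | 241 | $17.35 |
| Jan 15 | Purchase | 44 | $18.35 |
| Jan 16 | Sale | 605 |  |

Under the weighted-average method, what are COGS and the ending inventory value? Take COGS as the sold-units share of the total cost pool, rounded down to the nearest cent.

Jan 16, sell 605: 605/885 × $13,982.30 → $9,558.52
Ending inventory (cost pool remaining) = $4,423.78

COGS = $9,558.52; ending inventory = $4,423.78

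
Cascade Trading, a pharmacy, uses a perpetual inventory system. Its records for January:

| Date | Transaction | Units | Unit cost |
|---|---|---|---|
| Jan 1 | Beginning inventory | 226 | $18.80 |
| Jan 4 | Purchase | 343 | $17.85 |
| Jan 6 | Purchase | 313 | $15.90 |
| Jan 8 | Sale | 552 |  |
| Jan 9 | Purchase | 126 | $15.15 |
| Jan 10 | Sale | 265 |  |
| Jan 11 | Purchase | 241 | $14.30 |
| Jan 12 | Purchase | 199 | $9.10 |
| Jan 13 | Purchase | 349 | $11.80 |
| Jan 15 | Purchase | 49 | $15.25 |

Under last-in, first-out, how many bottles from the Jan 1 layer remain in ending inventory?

Jan 8, 552 sold [LIFO — newest first]: 313 @ $15.90 + 239 @ $17.85 = $9,242.85
Jan 10, 265 sold [LIFO — newest first]: 126 @ $15.15 + 104 @ $17.85 + 35 @ $18.80 = $4,423.30
Total COGS = $9,242.85 + $4,423.30 = $13,666.15
Ending inventory: 191 @ $18.80 + 241 @ $14.30 + 199 @ $9.10 + 349 @ $11.80 + 49 @ $15.25 = $13,713.45

191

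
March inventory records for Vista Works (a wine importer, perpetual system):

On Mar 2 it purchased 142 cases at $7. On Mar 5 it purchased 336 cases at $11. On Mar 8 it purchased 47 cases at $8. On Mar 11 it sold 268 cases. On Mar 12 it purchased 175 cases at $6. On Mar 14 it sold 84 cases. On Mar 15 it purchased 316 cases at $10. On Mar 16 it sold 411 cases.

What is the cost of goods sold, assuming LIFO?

Mar 11, 268 sold [LIFO — newest first]: 47 @ $8 + 221 @ $11 = $2,807
Mar 14, 84 sold [LIFO — newest first]: 84 @ $6 = $504
Mar 16, 411 sold [LIFO — newest first]: 316 @ $10 + 91 @ $6 + 4 @ $11 = $3,750
Total COGS = $2,807 + $504 + $3,750 = $7,061
Ending inventory: 142 @ $7 + 111 @ $11 = $2,215
Check: goods available $9,276 = COGS $7,061 + ending $2,215

COGS = $7,061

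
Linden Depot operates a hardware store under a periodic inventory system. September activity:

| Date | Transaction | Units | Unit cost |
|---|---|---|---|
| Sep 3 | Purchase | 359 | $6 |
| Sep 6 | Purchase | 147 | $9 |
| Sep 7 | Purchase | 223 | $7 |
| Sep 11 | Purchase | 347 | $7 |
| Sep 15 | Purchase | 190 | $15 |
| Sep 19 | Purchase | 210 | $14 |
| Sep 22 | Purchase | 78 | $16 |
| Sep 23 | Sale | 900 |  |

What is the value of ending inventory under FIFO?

Sep 23, 900 sold [FIFO — oldest first]: 359 @ $6 + 147 @ $9 + 223 @ $7 + 171 @ $7 = $6,235
Ending inventory: 176 @ $7 + 190 @ $15 + 210 @ $14 + 78 @ $16 = $8,270

Ending inventory = $8,270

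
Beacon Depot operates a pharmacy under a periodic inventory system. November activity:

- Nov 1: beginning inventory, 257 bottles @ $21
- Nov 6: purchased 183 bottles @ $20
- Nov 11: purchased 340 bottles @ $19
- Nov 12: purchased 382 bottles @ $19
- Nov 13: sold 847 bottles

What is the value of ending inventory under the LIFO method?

Nov 13, 847 sold [LIFO — newest first]: 382 @ $19 + 340 @ $19 + 125 @ $20 = $16,218
Ending inventory: 257 @ $21 + 58 @ $20 = $6,557

Ending inventory = $6,557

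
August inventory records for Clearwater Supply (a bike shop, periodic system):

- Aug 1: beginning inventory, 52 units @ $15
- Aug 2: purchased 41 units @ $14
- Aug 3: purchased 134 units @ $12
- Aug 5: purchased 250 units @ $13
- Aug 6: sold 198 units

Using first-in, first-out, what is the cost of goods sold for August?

Aug 6, 198 sold [FIFO — oldest first]: 52 @ $15 + 41 @ $14 + 105 @ $12 = $2,614
Ending inventory: 29 @ $12 + 250 @ $13 = $3,598

COGS = $2,614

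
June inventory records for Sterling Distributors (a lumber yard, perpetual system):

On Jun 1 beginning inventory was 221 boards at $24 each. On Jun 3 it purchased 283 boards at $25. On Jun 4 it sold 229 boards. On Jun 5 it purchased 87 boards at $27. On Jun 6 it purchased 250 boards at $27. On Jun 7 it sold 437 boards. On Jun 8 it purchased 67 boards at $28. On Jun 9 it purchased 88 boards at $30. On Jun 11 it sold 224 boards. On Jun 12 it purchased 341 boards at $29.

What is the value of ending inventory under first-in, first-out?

Jun 4, 229 sold [FIFO — oldest first]: 221 @ $24 + 8 @ $25 = $5,504
Jun 7, 437 sold [FIFO — oldest first]: 275 @ $25 + 87 @ $27 + 75 @ $27 = $11,249
Jun 11, 224 sold [FIFO — oldest first]: 175 @ $27 + 49 @ $28 = $6,097
Total COGS = $5,504 + $11,249 + $6,097 = $22,850
Ending inventory: 18 @ $28 + 88 @ $30 + 341 @ $29 = $13,033

Ending inventory = $13,033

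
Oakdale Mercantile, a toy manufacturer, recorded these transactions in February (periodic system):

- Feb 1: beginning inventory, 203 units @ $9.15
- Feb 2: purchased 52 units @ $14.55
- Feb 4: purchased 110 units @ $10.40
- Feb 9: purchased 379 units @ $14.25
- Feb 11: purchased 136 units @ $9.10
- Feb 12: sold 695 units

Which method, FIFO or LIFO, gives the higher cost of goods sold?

LIFO

FIFO COGS: 203 @ $9.15 + 52 @ $14.55 + 110 @ $10.40 + 330 @ $14.25 = $8,460.55
LIFO COGS: 136 @ $9.10 + 379 @ $14.25 + 110 @ $10.40 + 52 @ $14.55 + 18 @ $9.15 = $8,703.65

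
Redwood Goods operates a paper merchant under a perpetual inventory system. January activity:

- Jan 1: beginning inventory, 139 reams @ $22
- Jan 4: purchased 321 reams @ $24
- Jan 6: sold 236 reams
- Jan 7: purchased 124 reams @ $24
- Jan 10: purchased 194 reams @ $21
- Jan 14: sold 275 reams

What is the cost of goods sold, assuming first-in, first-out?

COGS = $11,986

Jan 6, 236 sold [FIFO — oldest first]: 139 @ $22 + 97 @ $24 = $5,386
Jan 14, 275 sold [FIFO — oldest first]: 224 @ $24 + 51 @ $24 = $6,600
Total COGS = $5,386 + $6,600 = $11,986
Ending inventory: 73 @ $24 + 194 @ $21 = $5,826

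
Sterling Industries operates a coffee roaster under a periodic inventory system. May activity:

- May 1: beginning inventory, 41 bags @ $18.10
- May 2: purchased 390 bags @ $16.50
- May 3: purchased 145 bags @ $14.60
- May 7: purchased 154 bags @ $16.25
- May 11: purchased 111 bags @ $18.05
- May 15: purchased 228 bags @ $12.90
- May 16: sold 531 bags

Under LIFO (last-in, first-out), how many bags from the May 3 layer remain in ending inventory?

May 16, 531 sold [LIFO — newest first]: 228 @ $12.90 + 111 @ $18.05 + 154 @ $16.25 + 38 @ $14.60 = $8,002.05
Ending inventory: 41 @ $18.10 + 390 @ $16.50 + 107 @ $14.60 = $8,739.30

107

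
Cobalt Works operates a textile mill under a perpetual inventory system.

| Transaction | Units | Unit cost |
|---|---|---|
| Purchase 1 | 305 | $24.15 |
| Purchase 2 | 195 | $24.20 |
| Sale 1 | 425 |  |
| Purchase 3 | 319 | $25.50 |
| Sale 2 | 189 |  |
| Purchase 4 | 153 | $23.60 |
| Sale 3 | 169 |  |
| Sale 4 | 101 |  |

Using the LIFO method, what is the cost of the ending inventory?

Ending inventory = $2,142.75

Sale 1 (425) [LIFO — newest first]: 195 @ $24.20 + 230 @ $24.15 = $10,273.50
Sale 2 (189) [LIFO — newest first]: 189 @ $25.50 = $4,819.50
Sale 3 (169) [LIFO — newest first]: 153 @ $23.60 + 16 @ $25.50 = $4,018.80
Sale 4 (101) [LIFO — newest first]: 101 @ $25.50 = $2,575.50
Total COGS = $10,273.50 + $4,819.50 + $4,018.80 + $2,575.50 = $21,687.30
Ending inventory: 75 @ $24.15 + 13 @ $25.50 = $2,142.75
Check: goods available $23,830.05 = COGS $21,687.30 + ending $2,142.75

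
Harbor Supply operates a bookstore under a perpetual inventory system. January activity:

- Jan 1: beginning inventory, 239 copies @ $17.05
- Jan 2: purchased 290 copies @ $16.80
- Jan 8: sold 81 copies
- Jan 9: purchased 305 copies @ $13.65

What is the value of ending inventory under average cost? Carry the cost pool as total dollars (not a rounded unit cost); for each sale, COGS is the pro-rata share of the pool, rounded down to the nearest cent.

Ending inventory = $11,740.26

After Jan 1: 239 on hand, pool $4,074.95 (≈ $17.0500 each)
After Jan 2: 529 on hand, pool $8,946.95 (≈ $16.9129 each)
Jan 8, sell 81: 81/529 × $8,946.95 → $1,369.94
After Jan 9: 753 on hand, pool $11,740.26 (≈ $15.5913 each)
Ending inventory (cost pool remaining) = $11,740.26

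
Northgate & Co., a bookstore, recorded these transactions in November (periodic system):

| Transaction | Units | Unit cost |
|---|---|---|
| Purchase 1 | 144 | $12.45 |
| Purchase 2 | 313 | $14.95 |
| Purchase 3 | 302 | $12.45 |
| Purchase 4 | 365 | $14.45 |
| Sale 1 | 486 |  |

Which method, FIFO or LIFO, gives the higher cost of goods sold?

FIFO COGS: 144 @ $12.45 + 313 @ $14.95 + 29 @ $12.45 = $6,833.20
LIFO COGS: 365 @ $14.45 + 121 @ $12.45 = $6,780.70

FIFO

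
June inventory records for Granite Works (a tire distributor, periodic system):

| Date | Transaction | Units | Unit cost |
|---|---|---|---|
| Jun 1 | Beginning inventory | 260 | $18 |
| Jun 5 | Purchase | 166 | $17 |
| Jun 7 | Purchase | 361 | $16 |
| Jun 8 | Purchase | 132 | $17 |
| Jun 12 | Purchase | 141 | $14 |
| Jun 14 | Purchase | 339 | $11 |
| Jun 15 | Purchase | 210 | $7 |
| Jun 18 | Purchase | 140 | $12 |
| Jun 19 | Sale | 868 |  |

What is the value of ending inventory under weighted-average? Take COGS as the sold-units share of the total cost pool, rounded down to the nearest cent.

Ending inventory = $12,278.09

Jun 19, sell 868: 868/1749 × $24,375.00 → $12,096.91
Ending inventory (cost pool remaining) = $12,278.09
Check: goods available $24,375.00 = COGS $12,096.91 + ending $12,278.09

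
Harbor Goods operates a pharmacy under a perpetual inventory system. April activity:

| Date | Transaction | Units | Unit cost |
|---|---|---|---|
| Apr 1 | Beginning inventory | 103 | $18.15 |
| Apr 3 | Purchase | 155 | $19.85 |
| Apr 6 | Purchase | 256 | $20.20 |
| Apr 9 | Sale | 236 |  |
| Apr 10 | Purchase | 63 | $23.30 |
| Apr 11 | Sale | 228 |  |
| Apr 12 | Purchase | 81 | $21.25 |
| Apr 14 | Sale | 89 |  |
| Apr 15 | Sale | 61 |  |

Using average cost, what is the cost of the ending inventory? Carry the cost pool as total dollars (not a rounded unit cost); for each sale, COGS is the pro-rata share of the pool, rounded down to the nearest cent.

After Apr 1: 103 on hand, pool $1,869.45 (≈ $18.1500 each)
After Apr 3: 258 on hand, pool $4,946.20 (≈ $19.1713 each)
After Apr 6: 514 on hand, pool $10,117.40 (≈ $19.6837 each)
Apr 9, sell 236: 236/514 × $10,117.40 → $4,645.34
After Apr 10: 341 on hand, pool $6,939.96 (≈ $20.3518 each)
Apr 11, sell 228: 228/341 × $6,939.96 → $4,640.20
After Apr 12: 194 on hand, pool $4,021.01 (≈ $20.7269 each)
Apr 14, sell 89: 89/194 × $4,021.01 → $1,844.69
Apr 15, sell 61: 61/105 × $2,176.32 → $1,264.33
Total COGS = $4,645.34 + $4,640.20 + $1,844.69 + $1,264.33 = $12,394.56
Ending inventory (cost pool remaining) = $911.99
Check: goods available $13,306.55 = COGS $12,394.56 + ending $911.99

Ending inventory = $911.99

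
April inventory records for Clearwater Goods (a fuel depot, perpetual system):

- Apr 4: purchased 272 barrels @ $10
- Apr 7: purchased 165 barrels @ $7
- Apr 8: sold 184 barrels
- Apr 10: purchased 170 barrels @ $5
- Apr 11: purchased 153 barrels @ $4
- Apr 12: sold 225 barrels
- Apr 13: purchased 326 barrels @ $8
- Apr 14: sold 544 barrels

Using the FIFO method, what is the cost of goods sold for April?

COGS = $6,881

Apr 8, 184 sold [FIFO — oldest first]: 184 @ $10 = $1,840
Apr 12, 225 sold [FIFO — oldest first]: 88 @ $10 + 137 @ $7 = $1,839
Apr 14, 544 sold [FIFO — oldest first]: 28 @ $7 + 170 @ $5 + 153 @ $4 + 193 @ $8 = $3,202
Total COGS = $1,840 + $1,839 + $3,202 = $6,881
Ending inventory: 133 @ $8 = $1,064
Check: goods available $7,945 = COGS $6,881 + ending $1,064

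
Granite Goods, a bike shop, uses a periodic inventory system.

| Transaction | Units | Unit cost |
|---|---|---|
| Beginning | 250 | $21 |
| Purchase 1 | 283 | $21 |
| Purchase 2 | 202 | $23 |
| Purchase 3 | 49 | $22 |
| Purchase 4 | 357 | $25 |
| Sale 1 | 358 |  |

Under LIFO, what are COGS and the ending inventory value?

Sale 1 (358) [LIFO — newest first]: 357 @ $25 + 1 @ $22 = $8,947
Ending inventory: 250 @ $21 + 283 @ $21 + 202 @ $23 + 48 @ $22 = $16,895

COGS = $8,947; ending inventory = $16,895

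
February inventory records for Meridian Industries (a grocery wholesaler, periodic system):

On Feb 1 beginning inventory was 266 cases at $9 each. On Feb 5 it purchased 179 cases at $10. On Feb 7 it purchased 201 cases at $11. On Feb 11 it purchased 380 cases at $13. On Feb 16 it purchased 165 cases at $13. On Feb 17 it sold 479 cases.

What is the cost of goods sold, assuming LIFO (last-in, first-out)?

Feb 17, 479 sold [LIFO — newest first]: 165 @ $13 + 314 @ $13 = $6,227
Ending inventory: 266 @ $9 + 179 @ $10 + 201 @ $11 + 66 @ $13 = $7,253

COGS = $6,227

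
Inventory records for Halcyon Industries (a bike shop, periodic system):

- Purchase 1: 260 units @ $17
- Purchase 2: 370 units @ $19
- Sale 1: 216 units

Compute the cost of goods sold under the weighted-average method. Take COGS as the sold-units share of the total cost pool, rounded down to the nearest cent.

Sale 1, sell 216: 216/630 × $11,450.00 → $3,925.71
Ending inventory (cost pool remaining) = $7,524.29
Check: goods available $11,450.00 = COGS $3,925.71 + ending $7,524.29

COGS = $3,925.71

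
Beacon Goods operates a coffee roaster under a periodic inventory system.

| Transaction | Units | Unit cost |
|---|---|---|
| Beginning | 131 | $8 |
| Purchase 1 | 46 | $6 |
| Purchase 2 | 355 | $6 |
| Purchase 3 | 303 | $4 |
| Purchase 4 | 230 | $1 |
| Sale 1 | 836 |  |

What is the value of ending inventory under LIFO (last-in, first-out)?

Ending inventory = $1,636

Sale 1 (836) [LIFO — newest first]: 230 @ $1 + 303 @ $4 + 303 @ $6 = $3,260
Ending inventory: 131 @ $8 + 46 @ $6 + 52 @ $6 = $1,636
Check: goods available $4,896 = COGS $3,260 + ending $1,636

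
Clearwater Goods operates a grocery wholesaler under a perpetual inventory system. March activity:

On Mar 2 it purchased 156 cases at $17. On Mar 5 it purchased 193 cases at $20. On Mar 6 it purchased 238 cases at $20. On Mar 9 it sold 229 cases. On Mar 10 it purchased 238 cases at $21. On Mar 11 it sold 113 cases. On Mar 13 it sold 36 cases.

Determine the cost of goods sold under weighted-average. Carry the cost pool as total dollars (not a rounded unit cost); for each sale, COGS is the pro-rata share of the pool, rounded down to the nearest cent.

After Mar 2: 156 on hand, pool $2,652.00 (≈ $17.0000 each)
After Mar 5: 349 on hand, pool $6,512.00 (≈ $18.6590 each)
After Mar 6: 587 on hand, pool $11,272.00 (≈ $19.2027 each)
Mar 9, sell 229: 229/587 × $11,272.00 → $4,397.42
After Mar 10: 596 on hand, pool $11,872.58 (≈ $19.9204 each)
Mar 11, sell 113: 113/596 × $11,872.58 → $2,251.00
Mar 13, sell 36: 36/483 × $9,621.58 → $717.13
Total COGS = $4,397.42 + $2,251.00 + $717.13 = $7,365.55
Ending inventory (cost pool remaining) = $8,904.45
Check: goods available $16,270.00 = COGS $7,365.55 + ending $8,904.45

COGS = $7,365.55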